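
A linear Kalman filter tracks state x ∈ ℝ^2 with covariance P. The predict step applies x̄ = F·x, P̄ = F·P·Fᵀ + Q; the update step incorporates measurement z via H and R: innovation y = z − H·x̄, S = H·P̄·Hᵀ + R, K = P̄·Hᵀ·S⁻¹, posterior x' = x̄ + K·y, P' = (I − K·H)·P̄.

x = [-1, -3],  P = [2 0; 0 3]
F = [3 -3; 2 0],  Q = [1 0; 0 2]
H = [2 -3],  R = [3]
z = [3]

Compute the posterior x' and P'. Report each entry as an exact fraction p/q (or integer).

x' = [-6/19, -176/133]
P' = [426/19 276/19; 276/19 1294/133]

x̄ = F·x = [6, -2]
P̄ = F·P·Fᵀ + Q = [46 12; 12 10]
y = z − H·x̄ = [-15]
S = H·P̄·Hᵀ + R = [133]
K = P̄·Hᵀ·S⁻¹ = [8/19; -6/133]
x' = x̄ + K·y = [-6/19, -176/133]
P' = (I − K·H)·P̄ = [426/19 276/19; 276/19 1294/133]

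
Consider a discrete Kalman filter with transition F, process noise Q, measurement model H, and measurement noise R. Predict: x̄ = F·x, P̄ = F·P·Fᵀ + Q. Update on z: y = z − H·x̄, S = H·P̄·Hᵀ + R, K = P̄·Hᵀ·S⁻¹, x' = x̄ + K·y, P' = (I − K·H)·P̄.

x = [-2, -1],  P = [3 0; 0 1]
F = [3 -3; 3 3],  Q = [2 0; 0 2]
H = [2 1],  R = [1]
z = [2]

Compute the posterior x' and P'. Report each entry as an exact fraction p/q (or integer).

x' = [809/263, -1109/263]
P' = [1158/263 -2222/263; -2222/263 4518/263]

x̄ = F·x = [-3, -9]
P̄ = F·P·Fᵀ + Q = [38 18; 18 38]
y = z − H·x̄ = [17]
S = H·P̄·Hᵀ + R = [263]
K = P̄·Hᵀ·S⁻¹ = [94/263; 74/263]
x' = x̄ + K·y = [809/263, -1109/263]
P' = (I − K·H)·P̄ = [1158/263 -2222/263; -2222/263 4518/263]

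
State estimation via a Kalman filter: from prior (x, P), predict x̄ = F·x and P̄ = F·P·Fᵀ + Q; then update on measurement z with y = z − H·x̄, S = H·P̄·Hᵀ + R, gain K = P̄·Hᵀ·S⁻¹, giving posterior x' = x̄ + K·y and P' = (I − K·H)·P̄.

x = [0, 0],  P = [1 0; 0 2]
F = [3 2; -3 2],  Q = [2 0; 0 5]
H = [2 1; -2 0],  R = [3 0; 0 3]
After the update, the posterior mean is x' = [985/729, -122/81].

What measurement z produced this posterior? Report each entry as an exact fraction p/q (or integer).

z = [1, -3]

x̄ = F·x = [0, 0]
P̄ = F·P·Fᵀ + Q = [19 -1; -1 22]
S = H·P̄·Hᵀ + R = [97 -74; -74 79]
K = P̄·Hᵀ·S⁻¹ = [37/729 -316/729; 64/81 62/81]
x' − x̄ = [985/729, -122/81] = K·y
y = (KᵀK)⁻¹·Kᵀ·(x' − x̄) = [1, -3]
z = y + H·x̄ = [1, -3] + [0, 0] = [1, -3]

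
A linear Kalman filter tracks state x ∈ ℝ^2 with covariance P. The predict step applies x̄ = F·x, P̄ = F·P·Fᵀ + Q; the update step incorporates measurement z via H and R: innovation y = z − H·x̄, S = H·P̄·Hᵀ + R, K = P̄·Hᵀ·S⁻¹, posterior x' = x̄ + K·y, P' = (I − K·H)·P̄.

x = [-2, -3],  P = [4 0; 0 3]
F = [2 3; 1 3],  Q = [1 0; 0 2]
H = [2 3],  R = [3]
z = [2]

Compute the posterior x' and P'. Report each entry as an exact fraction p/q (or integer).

x' = [125/896, 453/896]
P' = [2175/896 -1257/896; -1257/896 1007/896]

x̄ = F·x = [-13, -11]
P̄ = F·P·Fᵀ + Q = [44 35; 35 33]
y = z − H·x̄ = [61]
S = H·P̄·Hᵀ + R = [896]
K = P̄·Hᵀ·S⁻¹ = [193/896; 169/896]
x' = x̄ + K·y = [125/896, 453/896]
P' = (I − K·H)·P̄ = [2175/896 -1257/896; -1257/896 1007/896]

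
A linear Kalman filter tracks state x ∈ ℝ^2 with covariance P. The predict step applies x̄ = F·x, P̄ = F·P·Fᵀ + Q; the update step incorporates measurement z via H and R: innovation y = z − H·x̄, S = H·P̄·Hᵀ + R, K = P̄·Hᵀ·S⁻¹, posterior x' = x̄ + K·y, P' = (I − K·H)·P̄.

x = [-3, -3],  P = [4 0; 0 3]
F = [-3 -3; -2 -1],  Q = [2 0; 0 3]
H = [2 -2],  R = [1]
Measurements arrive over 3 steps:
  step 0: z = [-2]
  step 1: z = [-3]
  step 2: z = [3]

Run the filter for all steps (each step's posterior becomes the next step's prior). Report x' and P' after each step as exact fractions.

step 0: x' = [50/17, 65/17], P' = [1429/85 1397/85; 1397/85 1386/85]
step 1: x' = [-44827/17343, -6185/5781], P' = [772259/52029 248971/17343; 248971/17343 81617/5781]
step 2: x' = [130955322/27885101, 88959903/27885101], P' = [413411800/27885101 399861430/27885101; 399861430/27885101 393269328/27885101]

step 0: x̄ = F·x = [18, 9]
step 0: P̄ = F·P·Fᵀ + Q = [65 33; 33 22]
step 0: y = z − H·x̄ = [-20]
step 0: S = H·P̄·Hᵀ + R = [85]
step 0: K = P̄·Hᵀ·S⁻¹ = [64/85; 22/85]
step 0: x' = x̄ + K·y = [50/17, 65/17]
step 0: P' = (I − K·H)·P̄ = [1429/85 1397/85; 1397/85 1386/85]
step 1: x̄ = F·x = [-345/17, -165/17]
step 1: P̄ = F·P·Fᵀ + Q = [50651/85 5061/17; 5061/17 2589/17]
step 1: y = z − H·x̄ = [309/17]
step 1: S = H·P̄·Hᵀ + R = [52029/85]
step 1: K = P̄·Hᵀ·S⁻¹ = [50692/52029; 8240/17343]
step 1: x' = x̄ + K·y = [-44827/17343, -6185/5781]
step 1: P' = (I − K·H)·P̄ = [772259/52029 248971/17343; 248971/17343 81617/5781]
step 2: x̄ = F·x = [63382/5781, 108209/17343]
step 2: P̄ = F·P·Fᵀ + Q = [3012200/5781 4519810/17343; 4519810/17343 6967328/52029]
step 2: y = z − H·x̄ = [-111845/17343]
step 2: S = H·P̄·Hᵀ + R = [27885101/52029]
step 2: K = P̄·Hᵀ·S⁻¹ = [27100740/27885101; 13184204/27885101]
step 2: x' = x̄ + K·y = [130955322/27885101, 88959903/27885101]
step 2: P' = (I − K·H)·P̄ = [413411800/27885101 399861430/27885101; 399861430/27885101 393269328/27885101]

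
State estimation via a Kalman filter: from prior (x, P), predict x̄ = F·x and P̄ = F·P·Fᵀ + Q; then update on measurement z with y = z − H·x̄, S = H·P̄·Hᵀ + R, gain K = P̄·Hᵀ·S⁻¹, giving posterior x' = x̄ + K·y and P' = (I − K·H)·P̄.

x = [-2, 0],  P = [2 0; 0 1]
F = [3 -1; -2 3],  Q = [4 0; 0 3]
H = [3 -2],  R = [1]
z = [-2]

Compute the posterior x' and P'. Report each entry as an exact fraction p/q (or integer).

x' = [-12/13, -14/39]
P' = [107/52 155/52; 155/52 2135/468]

x̄ = F·x = [-6, 4]
P̄ = F·P·Fᵀ + Q = [23 -15; -15 20]
y = z − H·x̄ = [24]
S = H·P̄·Hᵀ + R = [468]
K = P̄·Hᵀ·S⁻¹ = [11/52; -85/468]
x' = x̄ + K·y = [-12/13, -14/39]
P' = (I − K·H)·P̄ = [107/52 155/52; 155/52 2135/468]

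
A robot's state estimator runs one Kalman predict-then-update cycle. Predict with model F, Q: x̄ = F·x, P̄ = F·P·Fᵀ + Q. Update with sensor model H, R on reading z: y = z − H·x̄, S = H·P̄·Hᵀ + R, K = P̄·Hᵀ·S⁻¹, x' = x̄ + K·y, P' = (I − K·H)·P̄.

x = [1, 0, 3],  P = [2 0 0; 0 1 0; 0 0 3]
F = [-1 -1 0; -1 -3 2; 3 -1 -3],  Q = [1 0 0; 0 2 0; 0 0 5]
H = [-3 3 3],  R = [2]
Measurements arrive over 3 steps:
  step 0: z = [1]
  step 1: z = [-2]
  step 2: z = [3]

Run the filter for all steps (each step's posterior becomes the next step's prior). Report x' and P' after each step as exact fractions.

step 0: x' = [-89/86, 1717/344, -1959/344], P' = [154/43 421/86 -115/86; 421/86 8591/344 -6909/344; -115/86 -6909/344 6519/344]
step 1: x' = [30692/16171, 172183/64684, -94553/64684], P' = [597773/32342 2663593/64684 -1460865/64684; 2663593/64684 3394939/32342 -4091947/64684; -1460865/64684 -4091947/64684 1309131/32342]
step 2: x' = [-34916817/12698728, -20851281/3174682, 61157441/12698728], P' = [915919821/25397456 1032376267/12698728 -1143249963/25397456; 1032376267/12698728 1240156935/6349364 -1438316769/12698728; -1143249963/25397456 -1438316769/12698728 1725361349/25397456]

step 0: x̄ = F·x = [-1, 5, -6]
step 0: P̄ = F·P·Fᵀ + Q = [4 5 -5; 5 25 -21; -5 -21 51]
step 0: y = z − H·x̄ = [1]
step 0: S = H·P̄·Hᵀ + R = [344]
step 0: K = P̄·Hᵀ·S⁻¹ = [-3/86; -3/344; 105/344]
step 0: x' = x̄ + K·y = [-89/86, 1717/344, -1959/344]
step 0: P' = (I − K·H)·P̄ = [154/43 421/86 -115/86; 421/86 8591/344 -6909/344; -115/86 -6909/344 6519/344]
step 1: x̄ = F·x = [-1361/344, -8713/344, 773/86]
step 1: P̄ = F·P·Fᵀ + Q = [13535/344 48479/344 -5145/86; 48479/344 200167/344 -20753/86; -5145/86 -20753/86 4599/43]
step 1: y = z − H·x̄ = [3023/86]
step 1: S = H·P̄·Hᵀ + R = [32342/43]
step 1: K = P̄·Hᵀ·S⁻¹ = [10773/64684; 51507/64684; -9615/32342]
step 1: x' = x̄ + K·y = [30692/16171, 172183/64684, -94553/64684]
step 1: P' = (I − K·H)·P̄ = [597773/32342 2663593/64684 -1460865/64684; 2663593/64684 3394939/32342 -4091947/64684; -1460865/64684 -4091947/64684 1309131/32342]
step 2: x̄ = F·x = [-294951/64684, -828423/64684, 119945/16171]
step 2: P̄ = F·P·Fᵀ + Q = [6688647/32342 10831294/16171 -9391191/32342; 10831294/16171 71917623/32342 -31013367/32342; -9391191/32342 -31013367/32342 6799975/16171]
step 2: y = z − H·x̄ = [88782/16171]
step 2: S = H·P̄·Hᵀ + R = [25397456/16171]
step 2: K = P̄·Hᵀ·S⁻¹ = [8374125/25397456; 14431251/12698728; -12033339/25397456]
step 2: x' = x̄ + K·y = [-34916817/12698728, -20851281/3174682, 61157441/12698728]
step 2: P' = (I − K·H)·P̄ = [915919821/25397456 1032376267/12698728 -1143249963/25397456; 1032376267/12698728 1240156935/6349364 -1438316769/12698728; -1143249963/25397456 -1438316769/12698728 1725361349/25397456]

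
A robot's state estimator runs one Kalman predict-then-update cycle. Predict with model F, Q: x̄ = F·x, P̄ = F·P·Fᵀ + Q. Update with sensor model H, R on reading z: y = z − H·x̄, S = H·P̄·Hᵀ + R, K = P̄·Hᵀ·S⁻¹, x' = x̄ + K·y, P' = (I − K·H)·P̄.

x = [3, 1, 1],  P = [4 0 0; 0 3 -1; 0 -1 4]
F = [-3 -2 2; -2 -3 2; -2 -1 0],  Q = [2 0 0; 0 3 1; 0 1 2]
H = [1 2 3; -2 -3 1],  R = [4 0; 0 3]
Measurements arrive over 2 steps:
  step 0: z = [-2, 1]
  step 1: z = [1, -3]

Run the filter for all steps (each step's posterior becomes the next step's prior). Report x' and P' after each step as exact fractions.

step 0: x' = [-129427/200357, -4169/200357, -115731/200357], P' = [777642/200357 -469544/200357 87570/200357; -469544/200357 333718/200357 -62404/200357; 87570/200357 -62404/200357 85158/200357]
step 1: x' = [374657011/2751281067, 2160780296/2751281067, -436495780/2751281067], P' = [10670087140/2751281067 -6492604456/2751281067 1465908596/2751281067; -6492604456/2751281067 4628533009/2751281067 -1015403990/2751281067; 1465908596/2751281067 -1015403990/2751281067 1196222260/2751281067]

step 0: x̄ = F·x = [-9, -7, -7]
step 0: P̄ = F·P·Fᵀ + Q = [74 68 32; 68 74 28; 32 28 21]
step 0: y = z − H·x̄ = [42, -31]
step 0: S = H·P̄·Hᵀ + R = [1363 -1361; -1361 1506]
step 0: K = P̄·Hᵀ·S⁻¹ = [25316/200357 -19694/200357; 2670/200357 -41490/200357; 54559/200357 32410/200357]
step 0: x' = x̄ + K·y = [-129427/200357, -4169/200357, -115731/200357]
step 0: P' = (I − K·H)·P̄ = [777642/200357 -469544/200357 87570/200357; -469544/200357 333718/200357 -62404/200357; 87570/200357 -62404/200357 85158/200357]
step 1: x̄ = F·x = [165157/200357, 39899/200357, 263023/200357]
step 1: P̄ = F·P·Fᵀ + Q = [2888860/200357 653060/200357 1821008/200357; 653060/200357 1469493/200357 330255/200357; 1821008/200357 330255/200357 1966824/200357]
step 1: y = z − H·x̄ = [-833667/200357, -414083/200357]
step 1: S = H·P̄·Hᵀ + R = [44771024/200357 -24682451/200357; -24682451/200357 25919930/200357]
step 1: K = P̄·Hᵀ·S⁻¹ = [520651004/2751281067 -132150772/2751281067; -70437602/2751281067 -638598035/2751281067; 755941849/2751281067 436872346/2751281067]
step 1: x' = x̄ + K·y = [374657011/2751281067, 2160780296/2751281067, -436495780/2751281067]
step 1: P' = (I − K·H)·P̄ = [10670087140/2751281067 -6492604456/2751281067 1465908596/2751281067; -6492604456/2751281067 4628533009/2751281067 -1015403990/2751281067; 1465908596/2751281067 -1015403990/2751281067 1196222260/2751281067]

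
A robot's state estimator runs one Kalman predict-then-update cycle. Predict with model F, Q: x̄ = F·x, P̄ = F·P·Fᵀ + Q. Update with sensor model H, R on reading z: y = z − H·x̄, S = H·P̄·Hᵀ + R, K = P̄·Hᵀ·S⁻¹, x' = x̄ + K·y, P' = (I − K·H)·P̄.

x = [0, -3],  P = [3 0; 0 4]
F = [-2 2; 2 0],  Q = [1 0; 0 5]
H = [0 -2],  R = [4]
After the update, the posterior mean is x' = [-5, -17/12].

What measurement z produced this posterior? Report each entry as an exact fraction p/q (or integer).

z = [3]

x̄ = F·x = [-6, 0]
P̄ = F·P·Fᵀ + Q = [29 -12; -12 17]
S = H·P̄·Hᵀ + R = [72]
K = P̄·Hᵀ·S⁻¹ = [1/3; -17/36]
x' − x̄ = [1, -17/12] = K·y
y = (KᵀK)⁻¹·Kᵀ·(x' − x̄) = [3]
z = y + H·x̄ = [3] + [0] = [3]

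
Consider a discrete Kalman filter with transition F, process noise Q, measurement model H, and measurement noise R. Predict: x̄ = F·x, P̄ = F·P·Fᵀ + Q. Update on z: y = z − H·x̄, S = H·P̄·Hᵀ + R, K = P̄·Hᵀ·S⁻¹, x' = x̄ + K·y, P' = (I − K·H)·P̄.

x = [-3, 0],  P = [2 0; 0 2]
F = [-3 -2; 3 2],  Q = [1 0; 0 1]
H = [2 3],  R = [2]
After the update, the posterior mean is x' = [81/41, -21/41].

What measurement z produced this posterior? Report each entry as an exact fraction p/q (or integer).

z = [3]

x̄ = F·x = [9, -9]
P̄ = F·P·Fᵀ + Q = [27 -26; -26 27]
S = H·P̄·Hᵀ + R = [41]
K = P̄·Hᵀ·S⁻¹ = [-24/41; 29/41]
x' − x̄ = [-288/41, 348/41] = K·y
y = (KᵀK)⁻¹·Kᵀ·(x' − x̄) = [12]
z = y + H·x̄ = [12] + [-9] = [3]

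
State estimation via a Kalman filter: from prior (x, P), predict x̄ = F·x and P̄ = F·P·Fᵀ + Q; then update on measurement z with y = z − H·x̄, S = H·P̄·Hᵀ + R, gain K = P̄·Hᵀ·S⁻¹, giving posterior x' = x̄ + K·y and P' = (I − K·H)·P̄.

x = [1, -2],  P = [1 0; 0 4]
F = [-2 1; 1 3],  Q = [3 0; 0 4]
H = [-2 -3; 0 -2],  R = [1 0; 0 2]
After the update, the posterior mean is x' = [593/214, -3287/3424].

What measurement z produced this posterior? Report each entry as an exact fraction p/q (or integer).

x̄ = F·x = [-4, -5]
P̄ = F·P·Fᵀ + Q = [11 10; 10 41]
S = H·P̄·Hᵀ + R = [534 286; 286 166]
K = P̄·Hᵀ·S⁻¹ = [-91/214 131/214; -143/3424 -1445/3424]
x' − x̄ = [1449/214, 13833/3424] = K·y
y = (KᵀK)⁻¹·Kᵀ·(x' − x̄) = [-26, -7]
z = y + H·x̄ = [-26, -7] + [23, 10] = [-3, 3]

z = [-3, 3]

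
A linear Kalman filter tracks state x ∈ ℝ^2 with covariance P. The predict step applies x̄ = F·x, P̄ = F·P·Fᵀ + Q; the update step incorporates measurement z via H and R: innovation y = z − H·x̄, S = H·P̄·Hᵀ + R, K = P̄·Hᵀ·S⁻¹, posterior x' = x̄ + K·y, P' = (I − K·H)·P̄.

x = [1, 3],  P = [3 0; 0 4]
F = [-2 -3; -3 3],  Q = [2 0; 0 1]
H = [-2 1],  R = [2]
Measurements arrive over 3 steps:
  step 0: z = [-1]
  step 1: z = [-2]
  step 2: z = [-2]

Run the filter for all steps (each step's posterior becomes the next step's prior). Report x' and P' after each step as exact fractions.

step 0: x' = [-148/169, -436/169], P' = [1488/169 2858/169; 2858/169 5816/169]
step 1: x' = [114920/525887, -829402/525887], P' = [954474/525887 1467544/525887; 1467544/525887 3103378/525887]
step 2: x' = [-198718214/284528641, -979089558/284528641], P' = [517317852/284528641 797391452/284528641; 797391452/284528641 1687248134/284528641]

step 0: x̄ = F·x = [-11, 6]
step 0: P̄ = F·P·Fᵀ + Q = [50 -18; -18 64]
step 0: y = z − H·x̄ = [-29]
step 0: S = H·P̄·Hᵀ + R = [338]
step 0: K = P̄·Hᵀ·S⁻¹ = [-59/169; 50/169]
step 0: x' = x̄ + K·y = [-148/169, -436/169]
step 0: P' = (I − K·H)·P̄ = [1488/169 2858/169; 2858/169 5816/169]
step 1: x̄ = F·x = [1604/169, -864/169]
step 1: P̄ = F·P·Fᵀ + Q = [92930/169 -34842/169; -34842/169 14461/169]
step 1: y = z − H·x̄ = [3734/169]
step 1: S = H·P̄·Hᵀ + R = [525887/169]
step 1: K = P̄·Hᵀ·S⁻¹ = [-220702/525887; 84145/525887]
step 1: x' = x̄ + K·y = [114920/525887, -829402/525887]
step 1: P' = (I − K·H)·P̄ = [954474/525887 1467544/525887; 1467544/525887 3103378/525887]
step 2: x̄ = F·x = [2258366/525887, -2832966/525887]
step 2: P̄ = F·P·Fᵀ + Q = [50410600/525887 -17800926/525887; -17800926/525887 10630763/525887]
step 2: y = z − H·x̄ = [6297924/525887]
step 2: S = H·P̄·Hᵀ + R = [284528641/525887]
step 2: K = P̄·Hᵀ·S⁻¹ = [-118622126/284528641; 46232615/284528641]
step 2: x' = x̄ + K·y = [-198718214/284528641, -979089558/284528641]
step 2: P' = (I − K·H)·P̄ = [517317852/284528641 797391452/284528641; 797391452/284528641 1687248134/284528641]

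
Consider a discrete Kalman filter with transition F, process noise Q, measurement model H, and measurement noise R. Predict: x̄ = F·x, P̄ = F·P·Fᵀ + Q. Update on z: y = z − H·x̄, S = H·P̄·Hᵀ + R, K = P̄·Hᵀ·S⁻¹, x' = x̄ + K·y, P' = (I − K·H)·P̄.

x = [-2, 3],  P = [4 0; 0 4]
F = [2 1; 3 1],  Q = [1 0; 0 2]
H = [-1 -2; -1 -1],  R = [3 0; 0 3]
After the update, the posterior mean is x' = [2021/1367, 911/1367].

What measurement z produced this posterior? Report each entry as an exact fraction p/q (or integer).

z = [-3, -2]

x̄ = F·x = [-1, -3]
P̄ = F·P·Fᵀ + Q = [21 28; 28 42]
S = H·P̄·Hᵀ + R = [304 189; 189 122]
K = P̄·Hᵀ·S⁻¹ = [-133/1367 -343/1367; -434/1367 -112/1367]
x' − x̄ = [3388/1367, 5012/1367] = K·y
y = (KᵀK)⁻¹·Kᵀ·(x' − x̄) = [-10, -6]
z = y + H·x̄ = [-10, -6] + [7, 4] = [-3, -2]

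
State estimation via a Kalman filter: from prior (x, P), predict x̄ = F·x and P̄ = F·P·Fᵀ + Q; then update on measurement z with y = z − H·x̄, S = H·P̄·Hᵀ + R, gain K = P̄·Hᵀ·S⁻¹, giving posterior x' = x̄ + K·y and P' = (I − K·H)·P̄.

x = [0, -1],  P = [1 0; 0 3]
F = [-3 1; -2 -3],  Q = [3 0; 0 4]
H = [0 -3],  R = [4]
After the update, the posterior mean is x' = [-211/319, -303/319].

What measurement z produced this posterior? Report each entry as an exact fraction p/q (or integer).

x̄ = F·x = [-1, 3]
P̄ = F·P·Fᵀ + Q = [15 -3; -3 35]
S = H·P̄·Hᵀ + R = [319]
K = P̄·Hᵀ·S⁻¹ = [9/319; -105/319]
x' − x̄ = [108/319, -1260/319] = K·y
y = (KᵀK)⁻¹·Kᵀ·(x' − x̄) = [12]
z = y + H·x̄ = [12] + [-9] = [3]

z = [3]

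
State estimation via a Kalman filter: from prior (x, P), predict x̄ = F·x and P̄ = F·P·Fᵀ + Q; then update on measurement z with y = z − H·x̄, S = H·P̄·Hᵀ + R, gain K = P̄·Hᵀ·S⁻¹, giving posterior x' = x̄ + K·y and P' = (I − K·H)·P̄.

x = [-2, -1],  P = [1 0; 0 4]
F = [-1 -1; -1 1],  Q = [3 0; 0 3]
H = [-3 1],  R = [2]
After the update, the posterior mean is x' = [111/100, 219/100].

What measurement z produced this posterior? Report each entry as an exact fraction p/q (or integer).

x̄ = F·x = [3, 1]
P̄ = F·P·Fᵀ + Q = [8 -3; -3 8]
S = H·P̄·Hᵀ + R = [100]
K = P̄·Hᵀ·S⁻¹ = [-27/100; 17/100]
x' − x̄ = [-189/100, 119/100] = K·y
y = (KᵀK)⁻¹·Kᵀ·(x' − x̄) = [7]
z = y + H·x̄ = [7] + [-8] = [-1]

z = [-1]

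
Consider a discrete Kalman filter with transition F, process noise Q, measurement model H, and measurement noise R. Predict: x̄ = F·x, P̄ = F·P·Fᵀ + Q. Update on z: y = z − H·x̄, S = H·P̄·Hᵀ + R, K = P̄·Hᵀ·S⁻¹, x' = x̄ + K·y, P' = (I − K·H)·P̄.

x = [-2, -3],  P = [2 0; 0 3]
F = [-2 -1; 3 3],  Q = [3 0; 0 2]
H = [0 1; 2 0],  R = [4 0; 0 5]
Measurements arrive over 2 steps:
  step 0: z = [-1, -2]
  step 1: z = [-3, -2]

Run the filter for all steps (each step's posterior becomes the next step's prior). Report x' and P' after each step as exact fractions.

step 0: x̄ = F·x = [7, -15]
step 0: P̄ = F·P·Fᵀ + Q = [14 -21; -21 47]
step 0: y = z − H·x̄ = [14, -16]
step 0: S = H·P̄·Hᵀ + R = [51 -42; -42 61]
step 0: K = P̄·Hᵀ·S⁻¹ = [-35/449 182/449; 1103/1347 -56/449]
step 0: x' = x̄ + K·y = [-259/449, -2075/1347]
step 0: P' = (I − K·H)·P̄ = [455/449 -140/449; -140/449 4412/1347]
step 1: x̄ = F·x = [3629/1347, -2852/449]
step 1: P̄ = F·P·Fᵀ + Q = [12233/1347 -5882/449; -5882/449 15709/449]
step 1: y = z − H·x̄ = [1505/449, -9952/1347]
step 1: S = H·P̄·Hᵀ + R = [17505/449 -11764/449; -11764/449 55667/1347]
step 1: K = P̄·Hᵀ·S⁻¹ = [-29410/415201 163838/415201; 1022935/1245603 -47056/415201]
step 1: x' = x̄ + K·y = [-190451/415201, -1146727/415201]
step 1: P' = (I − K·H)·P̄ = [409595/415201 -117640/415201; -117640/415201 4091740/1245603]

step 0: x' = [-259/449, -2075/1347], P' = [455/449 -140/449; -140/449 4412/1347]
step 1: x' = [-190451/415201, -1146727/415201], P' = [409595/415201 -117640/415201; -117640/415201 4091740/1245603]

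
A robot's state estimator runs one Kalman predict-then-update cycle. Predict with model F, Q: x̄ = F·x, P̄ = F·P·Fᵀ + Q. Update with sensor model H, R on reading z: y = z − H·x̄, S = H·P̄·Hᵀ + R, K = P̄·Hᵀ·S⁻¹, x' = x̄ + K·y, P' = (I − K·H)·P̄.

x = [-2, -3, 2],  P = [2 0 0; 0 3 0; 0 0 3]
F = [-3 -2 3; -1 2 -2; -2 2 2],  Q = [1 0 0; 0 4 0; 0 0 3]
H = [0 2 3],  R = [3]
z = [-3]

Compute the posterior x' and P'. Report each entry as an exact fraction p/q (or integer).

x' = [1465/81, -188/27, 1763/486]
P' = [1564/27 -224/9 1345/81; -224/9 58/3 -344/27; 1345/81 -344/27 4241/486]

x̄ = F·x = [18, -8, 2]
P̄ = F·P·Fᵀ + Q = [58 -24 18; -24 30 4; 18 4 35]
y = z − H·x̄ = [7]
S = H·P̄·Hᵀ + R = [486]
K = P̄·Hᵀ·S⁻¹ = [1/81; 4/27; 113/486]
x' = x̄ + K·y = [1465/81, -188/27, 1763/486]
P' = (I − K·H)·P̄ = [1564/27 -224/9 1345/81; -224/9 58/3 -344/27; 1345/81 -344/27 4241/486]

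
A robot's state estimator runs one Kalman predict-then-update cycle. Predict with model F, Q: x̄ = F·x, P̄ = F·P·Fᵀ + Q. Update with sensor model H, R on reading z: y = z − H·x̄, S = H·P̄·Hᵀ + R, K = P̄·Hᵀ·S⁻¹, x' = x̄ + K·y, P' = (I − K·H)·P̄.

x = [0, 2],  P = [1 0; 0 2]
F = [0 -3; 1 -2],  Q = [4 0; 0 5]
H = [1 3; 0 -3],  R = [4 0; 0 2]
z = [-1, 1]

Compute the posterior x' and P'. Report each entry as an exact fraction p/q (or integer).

x' = [-539/607, -154/607]
P' = [2258/607 -222/607; -222/607 110/607]

x̄ = F·x = [-6, -4]
P̄ = F·P·Fᵀ + Q = [22 12; 12 14]
y = z − H·x̄ = [17, -11]
S = H·P̄·Hᵀ + R = [224 -162; -162 128]
K = P̄·Hᵀ·S⁻¹ = [398/607 333/607; 27/607 -165/607]
x' = x̄ + K·y = [-539/607, -154/607]
P' = (I − K·H)·P̄ = [2258/607 -222/607; -222/607 110/607]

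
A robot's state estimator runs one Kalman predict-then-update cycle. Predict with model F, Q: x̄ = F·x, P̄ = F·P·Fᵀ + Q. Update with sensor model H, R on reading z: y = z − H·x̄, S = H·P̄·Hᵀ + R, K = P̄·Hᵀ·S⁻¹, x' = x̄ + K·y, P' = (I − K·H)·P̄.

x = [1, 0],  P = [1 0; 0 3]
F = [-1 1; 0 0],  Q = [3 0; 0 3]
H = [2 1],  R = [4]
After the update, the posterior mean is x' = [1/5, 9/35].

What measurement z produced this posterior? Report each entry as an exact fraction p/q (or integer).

x̄ = F·x = [-1, 0]
P̄ = F·P·Fᵀ + Q = [7 0; 0 3]
S = H·P̄·Hᵀ + R = [35]
K = P̄·Hᵀ·S⁻¹ = [2/5; 3/35]
x' − x̄ = [6/5, 9/35] = K·y
y = (KᵀK)⁻¹·Kᵀ·(x' − x̄) = [3]
z = y + H·x̄ = [3] + [-2] = [1]

z = [1]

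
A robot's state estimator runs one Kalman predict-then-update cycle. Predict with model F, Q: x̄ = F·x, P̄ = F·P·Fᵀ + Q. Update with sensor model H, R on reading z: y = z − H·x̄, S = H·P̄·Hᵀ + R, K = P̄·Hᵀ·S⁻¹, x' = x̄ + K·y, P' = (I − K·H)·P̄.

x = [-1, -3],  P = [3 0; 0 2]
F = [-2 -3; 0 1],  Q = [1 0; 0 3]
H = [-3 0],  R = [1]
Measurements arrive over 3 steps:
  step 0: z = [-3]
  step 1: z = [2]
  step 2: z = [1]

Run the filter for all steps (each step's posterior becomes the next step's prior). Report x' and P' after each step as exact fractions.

step 0: x' = [29/28, -15/14], P' = [31/280 -3/140; -3/140 269/70]
step 1: x' = [-7472/11303, -11127/22606], P' = [1252/11303 -402/11303; -402/11303 71579/22606]
step 2: x' = [-1938286/6027271, 3041169/6027271], P' = [667185/6027271 -213129/6027271; -213129/6027271 19082003/6027271]

step 0: x̄ = F·x = [11, -3]
step 0: P̄ = F·P·Fᵀ + Q = [31 -6; -6 5]
step 0: y = z − H·x̄ = [30]
step 0: S = H·P̄·Hᵀ + R = [280]
step 0: K = P̄·Hᵀ·S⁻¹ = [-93/280; 9/140]
step 0: x' = x̄ + K·y = [29/28, -15/14]
step 0: P' = (I − K·H)·P̄ = [31/280 -3/140; -3/140 269/70]
step 1: x̄ = F·x = [8/7, -15/14]
step 1: P̄ = F·P·Fᵀ + Q = [1252/35 -402/35; -402/35 479/70]
step 1: y = z − H·x̄ = [38/7]
step 1: S = H·P̄·Hᵀ + R = [11303/35]
step 1: K = P̄·Hᵀ·S⁻¹ = [-3756/11303; 1206/11303]
step 1: x' = x̄ + K·y = [-7472/11303, -11127/22606]
step 1: P' = (I − K·H)·P̄ = [1252/11303 -402/11303; -402/11303 71579/22606]
step 2: x̄ = F·x = [63269/22606, -11127/22606]
step 2: P̄ = F·P·Fᵀ + Q = [667185/22606 -213129/22606; -213129/22606 139397/22606]
step 2: y = z − H·x̄ = [212413/22606]
step 2: S = H·P̄·Hᵀ + R = [6027271/22606]
step 2: K = P̄·Hᵀ·S⁻¹ = [-2001555/6027271; 639387/6027271]
step 2: x' = x̄ + K·y = [-1938286/6027271, 3041169/6027271]
step 2: P' = (I − K·H)·P̄ = [667185/6027271 -213129/6027271; -213129/6027271 19082003/6027271]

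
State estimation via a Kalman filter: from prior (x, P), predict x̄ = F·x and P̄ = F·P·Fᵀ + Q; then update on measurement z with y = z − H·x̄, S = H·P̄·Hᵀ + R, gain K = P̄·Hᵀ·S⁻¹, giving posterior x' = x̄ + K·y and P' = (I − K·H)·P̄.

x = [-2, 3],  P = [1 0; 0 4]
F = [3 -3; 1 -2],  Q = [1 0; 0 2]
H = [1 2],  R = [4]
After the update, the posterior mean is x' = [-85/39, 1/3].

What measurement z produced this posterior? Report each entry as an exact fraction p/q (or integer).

x̄ = F·x = [-15, -8]
P̄ = F·P·Fᵀ + Q = [46 27; 27 19]
S = H·P̄·Hᵀ + R = [234]
K = P̄·Hᵀ·S⁻¹ = [50/117; 5/18]
x' − x̄ = [500/39, 25/3] = K·y
y = (KᵀK)⁻¹·Kᵀ·(x' − x̄) = [30]
z = y + H·x̄ = [30] + [-31] = [-1]

z = [-1]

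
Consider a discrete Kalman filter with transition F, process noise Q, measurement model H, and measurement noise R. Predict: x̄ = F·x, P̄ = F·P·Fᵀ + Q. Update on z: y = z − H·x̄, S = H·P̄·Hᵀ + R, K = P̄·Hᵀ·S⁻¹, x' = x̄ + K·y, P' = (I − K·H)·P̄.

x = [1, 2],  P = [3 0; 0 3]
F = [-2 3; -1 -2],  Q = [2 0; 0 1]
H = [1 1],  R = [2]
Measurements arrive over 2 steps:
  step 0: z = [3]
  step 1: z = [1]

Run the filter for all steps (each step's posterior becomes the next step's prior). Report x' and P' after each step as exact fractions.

step 0: x̄ = F·x = [4, -5]
step 0: P̄ = F·P·Fᵀ + Q = [41 -12; -12 16]
step 0: y = z − H·x̄ = [4]
step 0: S = H·P̄·Hᵀ + R = [35]
step 0: K = P̄·Hᵀ·S⁻¹ = [29/35; 4/35]
step 0: x' = x̄ + K·y = [256/35, -159/35]
step 0: P' = (I − K·H)·P̄ = [594/35 -536/35; -536/35 544/35]
step 1: x̄ = F·x = [-989/35, 62/35]
step 1: P̄ = F·P·Fᵀ + Q = [13774/35 -2612/35; -2612/35 661/35]
step 1: y = z − H·x̄ = [962/35]
step 1: S = H·P̄·Hᵀ + R = [9281/35]
step 1: K = P̄·Hᵀ·S⁻¹ = [11162/9281; -1951/9281]
step 1: x' = x̄ + K·y = [44541/9281, -37184/9281]
step 1: P' = (I − K·H)·P̄ = [92750/9281 -70426/9281; -70426/9281 66524/9281]

step 0: x' = [256/35, -159/35], P' = [594/35 -536/35; -536/35 544/35]
step 1: x' = [44541/9281, -37184/9281], P' = [92750/9281 -70426/9281; -70426/9281 66524/9281]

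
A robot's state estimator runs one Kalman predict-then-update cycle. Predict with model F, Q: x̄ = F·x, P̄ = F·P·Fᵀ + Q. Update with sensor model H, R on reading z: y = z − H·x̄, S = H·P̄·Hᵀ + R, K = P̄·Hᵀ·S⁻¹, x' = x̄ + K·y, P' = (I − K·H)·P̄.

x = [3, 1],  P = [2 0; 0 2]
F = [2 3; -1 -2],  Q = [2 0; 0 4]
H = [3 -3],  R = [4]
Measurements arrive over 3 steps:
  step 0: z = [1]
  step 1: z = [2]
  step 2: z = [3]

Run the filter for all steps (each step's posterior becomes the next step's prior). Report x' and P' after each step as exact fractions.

step 0: x' = [309/335, 34/67], P' = [668/335 116/67; 116/67 128/67]
step 1: x' = [101919/187069, -25901/187069], P' = [372396/187069 321800/187069; 321800/187069 354048/187069]
step 2: x' = [73627614/103780439, -30131191/103780439], P' = [206597716/103780439 178530848/103780439; 178530848/103780439 196422336/103780439]

step 0: x̄ = F·x = [9, -5]
step 0: P̄ = F·P·Fᵀ + Q = [28 -16; -16 14]
step 0: y = z − H·x̄ = [-41]
step 0: S = H·P̄·Hᵀ + R = [670]
step 0: K = P̄·Hᵀ·S⁻¹ = [66/335; -9/67]
step 0: x' = x̄ + K·y = [309/335, 34/67]
step 0: P' = (I − K·H)·P̄ = [668/335 116/67; 116/67 128/67]
step 1: x̄ = F·x = [1128/335, -649/335]
step 1: P̄ = F·P·Fᵀ + Q = [16062/335 -9236/335; -9236/335 6888/335]
step 1: y = z − H·x̄ = [-4661/335]
step 1: S = H·P̄·Hᵀ + R = [374138/335]
step 1: K = P̄·Hᵀ·S⁻¹ = [37947/187069; -24186/187069]
step 1: x' = x̄ + K·y = [101919/187069, -25901/187069]
step 1: P' = (I − K·H)·P̄ = [372396/187069 321800/187069; 321800/187069 354048/187069]
step 2: x̄ = F·x = [126135/187069, -50117/187069]
step 2: P̄ = F·P·Fᵀ + Q = [8911754/187069 -5121680/187069; -5121680/187069 3824064/187069]
step 2: y = z − H·x̄ = [32451/187069]
step 2: S = H·P̄·Hᵀ + R = [207560878/187069]
step 2: K = P̄·Hᵀ·S⁻¹ = [21050151/103780439; -13418616/103780439]
step 2: x' = x̄ + K·y = [73627614/103780439, -30131191/103780439]
step 2: P' = (I − K·H)·P̄ = [206597716/103780439 178530848/103780439; 178530848/103780439 196422336/103780439]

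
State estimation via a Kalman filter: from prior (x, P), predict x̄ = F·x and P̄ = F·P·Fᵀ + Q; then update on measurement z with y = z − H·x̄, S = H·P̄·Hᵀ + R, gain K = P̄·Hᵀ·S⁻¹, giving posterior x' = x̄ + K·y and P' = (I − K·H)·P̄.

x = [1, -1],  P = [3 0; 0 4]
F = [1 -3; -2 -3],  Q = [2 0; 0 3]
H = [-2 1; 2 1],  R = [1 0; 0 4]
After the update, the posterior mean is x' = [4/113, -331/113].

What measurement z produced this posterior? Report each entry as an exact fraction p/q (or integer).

x̄ = F·x = [4, 1]
P̄ = F·P·Fᵀ + Q = [41 30; 30 51]
S = H·P̄·Hᵀ + R = [96 -113; -113 339]
K = P̄·Hᵀ·S⁻¹ = [-44/175 4876/19775; 12/25 1377/2825]
x' − x̄ = [-448/113, -444/113] = K·y
y = (KᵀK)⁻¹·Kᵀ·(x' − x̄) = [4, -12]
z = y + H·x̄ = [4, -12] + [-7, 9] = [-3, -3]

z = [-3, -3]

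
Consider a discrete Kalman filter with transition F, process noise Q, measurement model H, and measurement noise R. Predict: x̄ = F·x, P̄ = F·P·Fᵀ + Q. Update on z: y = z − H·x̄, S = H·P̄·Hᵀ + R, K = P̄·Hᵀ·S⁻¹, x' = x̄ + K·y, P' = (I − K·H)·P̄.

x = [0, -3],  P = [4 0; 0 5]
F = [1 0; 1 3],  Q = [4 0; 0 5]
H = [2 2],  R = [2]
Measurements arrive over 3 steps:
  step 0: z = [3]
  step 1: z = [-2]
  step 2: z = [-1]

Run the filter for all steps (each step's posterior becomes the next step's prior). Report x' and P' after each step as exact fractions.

step 0: x' = [84/47, -17/47], P' = [280/47 -276/47; -276/47 886/141]
step 1: x' = [764/365, -5481/1825], P' = [716/73 -3596/365; -3596/365 18949/1825]
step 2: x' = [89284/87437, -140893/87437], P' = [1078576/87437 -1089416/87437; -1089416/87437 1143062/87437]

step 0: x̄ = F·x = [0, -9]
step 0: P̄ = F·P·Fᵀ + Q = [8 4; 4 54]
step 0: y = z − H·x̄ = [21]
step 0: S = H·P̄·Hᵀ + R = [282]
step 0: K = P̄·Hᵀ·S⁻¹ = [4/47; 58/141]
step 0: x' = x̄ + K·y = [84/47, -17/47]
step 0: P' = (I − K·H)·P̄ = [280/47 -276/47; -276/47 886/141]
step 1: x̄ = F·x = [84/47, 33/47]
step 1: P̄ = F·P·Fᵀ + Q = [468/47 -548/47; -548/47 1517/47]
step 1: y = z − H·x̄ = [-328/47]
step 1: S = H·P̄·Hᵀ + R = [3650/47]
step 1: K = P̄·Hᵀ·S⁻¹ = [-16/365; 969/1825]
step 1: x' = x̄ + K·y = [764/365, -5481/1825]
step 1: P' = (I − K·H)·P̄ = [716/73 -3596/365; -3596/365 18949/1825]
step 2: x̄ = F·x = [764/365, -12623/1825]
step 2: P̄ = F·P·Fᵀ + Q = [1008/73 -7208/365; -7208/365 89686/1825]
step 2: y = z − H·x̄ = [15781/1825]
step 2: S = H·P̄·Hᵀ + R = [174874/1825]
step 2: K = P̄·Hᵀ·S⁻¹ = [-10840/87437; 53646/87437]
step 2: x' = x̄ + K·y = [89284/87437, -140893/87437]
step 2: P' = (I − K·H)·P̄ = [1078576/87437 -1089416/87437; -1089416/87437 1143062/87437]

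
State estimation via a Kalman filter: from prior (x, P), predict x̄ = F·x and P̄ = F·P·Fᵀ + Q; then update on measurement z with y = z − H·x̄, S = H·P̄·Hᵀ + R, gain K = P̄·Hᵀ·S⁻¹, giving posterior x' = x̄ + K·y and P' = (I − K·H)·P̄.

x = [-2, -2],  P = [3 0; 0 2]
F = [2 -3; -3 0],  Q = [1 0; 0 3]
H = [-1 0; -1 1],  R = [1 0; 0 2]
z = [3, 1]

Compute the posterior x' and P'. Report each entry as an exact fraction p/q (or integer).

x̄ = F·x = [2, 6]
P̄ = F·P·Fᵀ + Q = [31 -18; -18 30]
y = z − H·x̄ = [5, -3]
S = H·P̄·Hᵀ + R = [32 49; 49 99]
K = P̄·Hᵀ·S⁻¹ = [-668/767 -49/767; -570/767 654/767]
x' = x̄ + K·y = [-1659/767, -210/767]
P' = (I − K·H)·P̄ = [668/767 570/767; 570/767 1878/767]

x' = [-1659/767, -210/767]
P' = [668/767 570/767; 570/767 1878/767]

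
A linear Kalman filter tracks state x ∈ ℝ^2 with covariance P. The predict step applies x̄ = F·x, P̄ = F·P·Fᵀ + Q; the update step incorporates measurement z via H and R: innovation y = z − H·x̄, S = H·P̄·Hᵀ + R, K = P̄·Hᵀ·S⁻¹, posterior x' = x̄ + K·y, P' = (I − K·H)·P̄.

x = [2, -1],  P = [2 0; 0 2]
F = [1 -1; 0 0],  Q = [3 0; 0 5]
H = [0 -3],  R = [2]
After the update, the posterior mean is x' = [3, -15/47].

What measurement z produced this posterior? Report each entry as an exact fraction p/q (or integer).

z = [1]

x̄ = F·x = [3, 0]
P̄ = F·P·Fᵀ + Q = [7 0; 0 5]
S = H·P̄·Hᵀ + R = [47]
K = P̄·Hᵀ·S⁻¹ = [0; -15/47]
x' − x̄ = [0, -15/47] = K·y
y = (KᵀK)⁻¹·Kᵀ·(x' − x̄) = [1]
z = y + H·x̄ = [1] + [0] = [1]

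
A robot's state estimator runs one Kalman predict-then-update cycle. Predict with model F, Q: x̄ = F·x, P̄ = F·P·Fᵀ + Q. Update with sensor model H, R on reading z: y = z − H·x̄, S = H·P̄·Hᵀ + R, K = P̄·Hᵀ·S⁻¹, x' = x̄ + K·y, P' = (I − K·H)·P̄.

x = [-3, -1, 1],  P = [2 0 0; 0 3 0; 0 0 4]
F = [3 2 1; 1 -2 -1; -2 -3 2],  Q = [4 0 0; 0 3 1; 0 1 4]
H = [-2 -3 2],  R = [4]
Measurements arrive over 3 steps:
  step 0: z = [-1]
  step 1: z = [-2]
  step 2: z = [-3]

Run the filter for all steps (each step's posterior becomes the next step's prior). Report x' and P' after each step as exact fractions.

step 0: x̄ = F·x = [-10, -2, 11]
step 0: P̄ = F·P·Fᵀ + Q = [38 -10 -22; -10 21 7; -22 7 55]
step 0: y = z − H·x̄ = [-49]
step 0: S = H·P̄·Hᵀ + R = [537]
step 0: K = P̄·Hᵀ·S⁻¹ = [-30/179; -29/537; 133/537]
step 0: x' = x̄ + K·y = [-320/179, 347/537, -610/537]
step 0: P' = (I − K·H)·P̄ = [4102/179 -2660/179 52/179; -2660/179 10436/537 7616/537; 52/179 7616/537 11846/537]
step 1: x̄ = F·x = [-932/179, -348/179, -341/537]
step 1: P̄ = F·P·Fᵀ + Q = [34044/179 -5176/179 -260/179; -5176/179 43193/179 -41/179; -260/179 -41/179 4280/537]
step 1: y = z − H·x̄ = [-9116/537]
step 1: S = H·P̄·Hᵀ + R = [1415387/537]
step 1: K = P̄·Hᵀ·S⁻¹ = [-159240/1415387; -357927/1415387; 10489/1415387]
step 1: x' = x̄ + K·y = [-4666276/1415387, 3324392/1415387, -1076843/1415387]
step 1: P' = (I − K·H)·P̄ = [221971932/1415387 -147065968/1415387 1054500/1415387; -147065968/1415387 102965912/1415387 6667046/1415387; 1054500/1415387 6667046/1415387 11076047/1415387]
step 2: x̄ = F·x = [-8426887/1415387, -10238217/1415387, -2794310/1415387]
step 2: P̄ = F·P·Fᵀ + Q = [694552199/1415387 802462789/1415387 -4732340/1415387; 802462789/1415387 1261980844/1415387 3599887/1415387; -4732340/1415387 3599887/1415387 11314504/1415387]
step 2: y = z − H·x̄ = [-46225966/1415387]
step 2: S = H·P̄·Hᵀ + R = [23811169500/1415387]
step 2: K = P̄·Hᵀ·S⁻¹ = [-761191489/4762233900; -448639028/1984264125; 2366003/2645685500]
step 2: x' = x̄ + K·y = [-1746517049/2381116950, 299173129/1984264125, -2650242027/1322842750]
step 2: P' = (I − K·H)·P̄ = [58013477977/952446780 -16278646741/396852825 -496737159/529137100; -16278646741/396852825 20908200572/661421375 3932130271/661421375; -496737159/529137100 3932130271/661421375 21113827837/2645685500]

step 0: x' = [-320/179, 347/537, -610/537], P' = [4102/179 -2660/179 52/179; -2660/179 10436/537 7616/537; 52/179 7616/537 11846/537]
step 1: x' = [-4666276/1415387, 3324392/1415387, -1076843/1415387], P' = [221971932/1415387 -147065968/1415387 1054500/1415387; -147065968/1415387 102965912/1415387 6667046/1415387; 1054500/1415387 6667046/1415387 11076047/1415387]
step 2: x' = [-1746517049/2381116950, 299173129/1984264125, -2650242027/1322842750], P' = [58013477977/952446780 -16278646741/396852825 -496737159/529137100; -16278646741/396852825 20908200572/661421375 3932130271/661421375; -496737159/529137100 3932130271/661421375 21113827837/2645685500]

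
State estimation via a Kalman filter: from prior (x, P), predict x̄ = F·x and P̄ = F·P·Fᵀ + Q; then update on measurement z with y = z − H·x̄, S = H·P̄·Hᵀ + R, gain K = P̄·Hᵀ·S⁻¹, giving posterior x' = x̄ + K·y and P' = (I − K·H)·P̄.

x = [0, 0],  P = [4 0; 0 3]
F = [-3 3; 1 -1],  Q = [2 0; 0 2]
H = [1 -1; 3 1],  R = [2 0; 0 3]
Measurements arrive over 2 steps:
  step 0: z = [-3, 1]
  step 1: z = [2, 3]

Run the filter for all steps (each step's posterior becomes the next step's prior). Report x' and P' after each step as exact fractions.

step 0: x̄ = F·x = [0, 0]
step 0: P̄ = F·P·Fᵀ + Q = [65 -21; -21 9]
step 0: y = z − H·x̄ = [-3, 1]
step 0: S = H·P̄·Hᵀ + R = [118 228; 228 471]
step 0: K = P̄·Hᵀ·S⁻¹ = [139/599 154/599; -303/599 78/599]
step 0: x' = x̄ + K·y = [-263/599, 987/599]
step 0: P' = (I − K·H)·P̄ = [185/599 -93/599; -93/599 513/599]
step 1: x̄ = F·x = [3750/599, -1250/599]
step 1: P̄ = F·P·Fᵀ + Q = [9154/599 -2652/599; -2652/599 2082/599]
step 1: y = z − H·x̄ = [-3802/599, -8203/599]
step 1: S = H·P̄·Hᵀ + R = [17738/599 30684/599; 30684/599 70353/599]
step 1: K = P̄·Hᵀ·S⁻¹ = [2143/9473 2406/9473; -14173/28419 11426/85257]
step 1: x' = x̄ + K·y = [12754/9473, -64510/85257]
step 1: P' = (I − K·H)·P̄ = [2876/9473 -1410/9473; -1410/9473 24116/28419]

step 0: x' = [-263/599, 987/599], P' = [185/599 -93/599; -93/599 513/599]
step 1: x' = [12754/9473, -64510/85257], P' = [2876/9473 -1410/9473; -1410/9473 24116/28419]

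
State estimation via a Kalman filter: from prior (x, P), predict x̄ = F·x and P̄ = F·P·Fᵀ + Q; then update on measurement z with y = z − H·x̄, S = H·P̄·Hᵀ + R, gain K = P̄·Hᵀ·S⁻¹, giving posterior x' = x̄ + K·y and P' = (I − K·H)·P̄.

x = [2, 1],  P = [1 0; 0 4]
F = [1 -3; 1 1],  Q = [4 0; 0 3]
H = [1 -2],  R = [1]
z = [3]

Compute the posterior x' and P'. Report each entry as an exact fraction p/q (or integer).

x̄ = F·x = [-1, 3]
P̄ = F·P·Fᵀ + Q = [41 -11; -11 8]
y = z − H·x̄ = [10]
S = H·P̄·Hᵀ + R = [118]
K = P̄·Hᵀ·S⁻¹ = [63/118; -27/118]
x' = x̄ + K·y = [256/59, 42/59]
P' = (I − K·H)·P̄ = [869/118 403/118; 403/118 215/118]

x' = [256/59, 42/59]
P' = [869/118 403/118; 403/118 215/118]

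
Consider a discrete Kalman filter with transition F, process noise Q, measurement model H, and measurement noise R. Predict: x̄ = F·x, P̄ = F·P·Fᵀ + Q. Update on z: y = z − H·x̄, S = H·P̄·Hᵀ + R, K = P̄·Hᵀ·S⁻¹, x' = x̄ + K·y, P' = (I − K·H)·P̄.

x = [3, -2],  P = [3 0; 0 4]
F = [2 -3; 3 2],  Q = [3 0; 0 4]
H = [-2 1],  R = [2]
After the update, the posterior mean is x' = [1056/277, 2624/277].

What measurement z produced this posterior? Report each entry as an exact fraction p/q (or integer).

x̄ = F·x = [12, 5]
P̄ = F·P·Fᵀ + Q = [51 -6; -6 47]
S = H·P̄·Hᵀ + R = [277]
K = P̄·Hᵀ·S⁻¹ = [-108/277; 59/277]
x' − x̄ = [-2268/277, 1239/277] = K·y
y = (KᵀK)⁻¹·Kᵀ·(x' − x̄) = [21]
z = y + H·x̄ = [21] + [-19] = [2]

z = [2]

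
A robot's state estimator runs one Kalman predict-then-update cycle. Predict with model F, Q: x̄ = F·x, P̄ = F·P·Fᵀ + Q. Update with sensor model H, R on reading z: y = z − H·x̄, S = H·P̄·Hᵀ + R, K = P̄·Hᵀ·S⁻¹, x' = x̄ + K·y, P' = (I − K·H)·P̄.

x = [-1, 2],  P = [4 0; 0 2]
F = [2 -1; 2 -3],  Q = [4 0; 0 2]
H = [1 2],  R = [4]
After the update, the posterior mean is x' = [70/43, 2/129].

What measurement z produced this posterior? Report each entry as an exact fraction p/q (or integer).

z = [2]

x̄ = F·x = [-4, -8]
P̄ = F·P·Fᵀ + Q = [22 22; 22 36]
S = H·P̄·Hᵀ + R = [258]
K = P̄·Hᵀ·S⁻¹ = [11/43; 47/129]
x' − x̄ = [242/43, 1034/129] = K·y
y = (KᵀK)⁻¹·Kᵀ·(x' − x̄) = [22]
z = y + H·x̄ = [22] + [-20] = [2]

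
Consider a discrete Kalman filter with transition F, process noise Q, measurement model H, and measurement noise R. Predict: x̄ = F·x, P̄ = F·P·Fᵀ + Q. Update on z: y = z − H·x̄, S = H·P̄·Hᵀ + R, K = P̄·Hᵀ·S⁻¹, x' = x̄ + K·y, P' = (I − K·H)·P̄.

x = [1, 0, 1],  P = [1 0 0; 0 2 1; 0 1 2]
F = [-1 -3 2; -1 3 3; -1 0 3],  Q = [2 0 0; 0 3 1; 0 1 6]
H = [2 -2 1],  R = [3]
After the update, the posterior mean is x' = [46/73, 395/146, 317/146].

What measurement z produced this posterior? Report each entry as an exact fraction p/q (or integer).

x̄ = F·x = [1, 2, 2]
P̄ = F·P·Fᵀ + Q = [17 -8 4; -8 58 29; 4 29 25]
S = H·P̄·Hᵀ + R = [292]
K = P̄·Hᵀ·S⁻¹ = [27/146; -103/292; -25/292]
x' − x̄ = [-27/73, 103/146, 25/146] = K·y
y = (KᵀK)⁻¹·Kᵀ·(x' − x̄) = [-2]
z = y + H·x̄ = [-2] + [0] = [-2]

z = [-2]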